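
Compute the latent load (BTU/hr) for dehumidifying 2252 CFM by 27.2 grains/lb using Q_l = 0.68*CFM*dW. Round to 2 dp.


Q = 0.68 * 2252 * 27.2 = 41652.99 BTU/hr

41652.99 BTU/hr


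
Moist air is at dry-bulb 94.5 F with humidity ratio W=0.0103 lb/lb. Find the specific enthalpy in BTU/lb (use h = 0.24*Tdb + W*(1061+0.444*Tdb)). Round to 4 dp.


h = 0.24*94.5 + 0.0103*(1061+0.444*94.5) = 34.0405 BTU/lb

34.0405 BTU/lb


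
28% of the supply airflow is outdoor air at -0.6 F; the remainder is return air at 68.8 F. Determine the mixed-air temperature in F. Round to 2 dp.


T_mix = 0.28*(-0.6) + 0.72*68.8 = 49.37 F

49.37 F


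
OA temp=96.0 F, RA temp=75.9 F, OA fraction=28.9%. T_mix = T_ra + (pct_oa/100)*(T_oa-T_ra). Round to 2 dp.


T_mix = 75.9 + (28.9/100)*(96.0-75.9) = 81.71 F

81.71 F


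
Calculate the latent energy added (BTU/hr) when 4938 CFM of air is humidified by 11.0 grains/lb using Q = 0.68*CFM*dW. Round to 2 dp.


Q = 0.68 * 4938 * 11.0 = 36936.24 BTU/hr

36936.24 BTU/hr


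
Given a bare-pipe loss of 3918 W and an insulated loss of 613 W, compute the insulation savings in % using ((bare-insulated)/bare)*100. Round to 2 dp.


Savings = ((3918-613)/3918)*100 = 84.35 %

84.35 %


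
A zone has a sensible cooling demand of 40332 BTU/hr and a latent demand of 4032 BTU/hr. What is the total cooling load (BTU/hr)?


Qt = 40332 + 4032 = 44364 BTU/hr

44364 BTU/hr


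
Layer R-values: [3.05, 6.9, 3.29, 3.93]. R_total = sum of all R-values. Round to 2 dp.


R_total = 3.05 + 6.9 + 3.29 + 3.93 = 17.17

17.17


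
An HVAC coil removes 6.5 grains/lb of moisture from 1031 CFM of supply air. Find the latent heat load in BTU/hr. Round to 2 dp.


Q = 0.68 * 1031 * 6.5 = 4557.02 BTU/hr

4557.02 BTU/hr


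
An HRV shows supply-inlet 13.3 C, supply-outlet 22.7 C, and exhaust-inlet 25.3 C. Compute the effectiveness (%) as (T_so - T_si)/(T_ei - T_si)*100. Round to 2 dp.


eff = (22.7-13.3)/(25.3-13.3)*100 = 78.33 %

78.33 %


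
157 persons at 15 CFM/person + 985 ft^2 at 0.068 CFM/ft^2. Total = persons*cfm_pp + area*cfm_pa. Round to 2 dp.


Total = 157*15 + 985*0.068 = 2421.98 CFM

2421.98 CFM


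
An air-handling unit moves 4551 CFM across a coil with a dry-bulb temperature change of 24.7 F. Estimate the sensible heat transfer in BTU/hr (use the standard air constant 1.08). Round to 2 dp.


Q = 1.08 * 4551 * 24.7 = 121402.48 BTU/hr

121402.48 BTU/hr


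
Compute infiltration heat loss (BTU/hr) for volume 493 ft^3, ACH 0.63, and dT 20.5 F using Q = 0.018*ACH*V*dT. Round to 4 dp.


Q = 0.018 * 0.63 * 493 * 20.5 = 114.6077 BTU/hr

114.6077 BTU/hr


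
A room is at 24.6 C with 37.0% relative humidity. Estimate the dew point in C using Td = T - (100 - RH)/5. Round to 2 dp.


Td = 24.6 - (100-37.0)/5 = 12.00 C

12.00 C


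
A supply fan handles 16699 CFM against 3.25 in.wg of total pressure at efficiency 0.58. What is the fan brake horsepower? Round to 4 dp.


BHP = 16699 * 3.25 / (6356 * 0.58) = 14.7218 hp

14.7218 hp


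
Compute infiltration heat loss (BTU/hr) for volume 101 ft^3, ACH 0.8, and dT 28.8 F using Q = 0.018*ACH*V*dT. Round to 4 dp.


Q = 0.018 * 0.8 * 101 * 28.8 = 41.8867 BTU/hr

41.8867 BTU/hr


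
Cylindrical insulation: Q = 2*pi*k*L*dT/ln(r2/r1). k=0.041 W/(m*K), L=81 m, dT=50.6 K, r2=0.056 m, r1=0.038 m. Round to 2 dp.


Q = 2*pi*0.041*81*50.6/ln(0.056/0.038) = 2722.89 W

2722.89 W


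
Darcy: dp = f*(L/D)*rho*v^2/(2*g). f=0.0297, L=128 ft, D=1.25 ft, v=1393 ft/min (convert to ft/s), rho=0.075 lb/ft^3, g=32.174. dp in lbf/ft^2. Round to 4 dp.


v_fps = 1393/60 = 23.2167 ft/s
dp = 0.0297*(128/1.25)*0.075*23.2167^2/(2*32.174) = 1.9107 lbf/ft^2

1.9107 lbf/ft^2


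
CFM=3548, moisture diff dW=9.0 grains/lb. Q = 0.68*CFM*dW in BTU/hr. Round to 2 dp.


Q = 0.68 * 3548 * 9.0 = 21713.76 BTU/hr

21713.76 BTU/hr


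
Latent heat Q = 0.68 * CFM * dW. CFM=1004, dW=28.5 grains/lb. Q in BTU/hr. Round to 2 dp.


Q = 0.68 * 1004 * 28.5 = 19457.52 BTU/hr

19457.52 BTU/hr


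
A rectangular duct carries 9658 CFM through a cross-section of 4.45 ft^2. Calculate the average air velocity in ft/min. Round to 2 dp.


V = 9658 / 4.45 = 2170.34 ft/min

2170.34 ft/min


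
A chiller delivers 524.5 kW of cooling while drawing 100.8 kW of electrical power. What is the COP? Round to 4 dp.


COP = 524.5 / 100.8 = 5.2034

5.2034


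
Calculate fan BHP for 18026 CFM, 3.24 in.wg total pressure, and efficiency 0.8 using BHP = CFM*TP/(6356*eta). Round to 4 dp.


BHP = 18026 * 3.24 / (6356 * 0.8) = 11.4860 hp

11.4860 hp


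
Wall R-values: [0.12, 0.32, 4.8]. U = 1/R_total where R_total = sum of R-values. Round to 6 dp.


R_total = 0.12 + 0.32 + 4.8 = 5.24
U = 1/5.24 = 0.190840

0.190840


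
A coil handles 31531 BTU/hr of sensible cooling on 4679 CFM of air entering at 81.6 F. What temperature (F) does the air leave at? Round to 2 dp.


dT = 31531/(1.08*4679) = 6.2397
T_leave = 81.6 - 6.2397 = 75.36 F

75.36 F


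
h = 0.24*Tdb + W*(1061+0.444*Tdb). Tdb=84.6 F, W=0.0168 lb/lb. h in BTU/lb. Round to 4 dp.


h = 0.24*84.6 + 0.0168*(1061+0.444*84.6) = 38.7598 BTU/lb

38.7598 BTU/lb


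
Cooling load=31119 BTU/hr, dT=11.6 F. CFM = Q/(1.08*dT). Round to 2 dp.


CFM = 31119 / (1.08 * 11.6) = 2483.96

2483.96 CFM


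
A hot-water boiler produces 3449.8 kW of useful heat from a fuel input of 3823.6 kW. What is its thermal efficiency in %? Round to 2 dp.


eta = (3449.8/3823.6)*100 = 90.22 %

90.22 %


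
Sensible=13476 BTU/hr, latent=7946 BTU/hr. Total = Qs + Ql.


Qt = 13476 + 7946 = 21422 BTU/hr

21422 BTU/hr


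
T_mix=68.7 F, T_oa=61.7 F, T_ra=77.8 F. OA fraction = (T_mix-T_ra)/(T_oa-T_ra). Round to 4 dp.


frac = (68.7 - 77.8) / (61.7 - 77.8) = 0.5652

0.5652


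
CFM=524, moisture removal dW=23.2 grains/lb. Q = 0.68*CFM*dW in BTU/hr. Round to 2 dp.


Q = 0.68 * 524 * 23.2 = 8266.62 BTU/hr

8266.62 BTU/hr


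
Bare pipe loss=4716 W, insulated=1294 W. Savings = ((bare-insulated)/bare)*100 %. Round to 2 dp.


Savings = ((4716-1294)/4716)*100 = 72.56 %

72.56 %


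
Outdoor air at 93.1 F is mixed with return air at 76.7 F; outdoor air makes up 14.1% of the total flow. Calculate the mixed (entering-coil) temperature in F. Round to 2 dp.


T_mix = 76.7 + (14.1/100)*(93.1-76.7) = 79.01 F

79.01 F


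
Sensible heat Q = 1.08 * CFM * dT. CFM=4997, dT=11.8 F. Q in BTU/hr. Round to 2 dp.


Q = 1.08 * 4997 * 11.8 = 63681.77 BTU/hr

63681.77 BTU/hr


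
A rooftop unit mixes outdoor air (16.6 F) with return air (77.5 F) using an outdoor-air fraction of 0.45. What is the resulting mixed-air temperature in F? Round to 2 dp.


T_mix = 0.45*16.6 + 0.55*77.5 = 50.10 F

50.10 F


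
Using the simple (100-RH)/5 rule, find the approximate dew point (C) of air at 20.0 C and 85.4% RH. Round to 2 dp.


Td = 20.0 - (100-85.4)/5 = 17.08 C

17.08 C


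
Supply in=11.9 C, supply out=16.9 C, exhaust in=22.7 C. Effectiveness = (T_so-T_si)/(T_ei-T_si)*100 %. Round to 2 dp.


eff = (16.9-11.9)/(22.7-11.9)*100 = 46.30 %

46.30 %


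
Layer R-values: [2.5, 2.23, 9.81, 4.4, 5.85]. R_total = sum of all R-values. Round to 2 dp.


R_total = 2.5 + 2.23 + 9.81 + 4.4 + 5.85 = 24.79

24.79


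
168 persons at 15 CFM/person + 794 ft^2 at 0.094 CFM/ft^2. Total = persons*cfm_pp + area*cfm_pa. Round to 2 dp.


Total = 168*15 + 794*0.094 = 2594.64 CFM

2594.64 CFM


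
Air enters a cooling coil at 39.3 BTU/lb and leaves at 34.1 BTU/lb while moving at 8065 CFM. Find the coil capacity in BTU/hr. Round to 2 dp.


Q = 4.5 * 8065 * (39.3 - 34.1) = 188721.00 BTU/hr

188721.00 BTU/hr


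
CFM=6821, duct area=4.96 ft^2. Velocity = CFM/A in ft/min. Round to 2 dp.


V = 6821 / 4.96 = 1375.20 ft/min

1375.20 ft/min


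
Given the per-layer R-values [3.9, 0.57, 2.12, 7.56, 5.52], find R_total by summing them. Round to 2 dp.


R_total = 3.9 + 0.57 + 2.12 + 7.56 + 5.52 = 19.67

19.67


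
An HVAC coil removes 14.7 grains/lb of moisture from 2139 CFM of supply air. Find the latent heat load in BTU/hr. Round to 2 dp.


Q = 0.68 * 2139 * 14.7 = 21381.44 BTU/hr

21381.44 BTU/hr


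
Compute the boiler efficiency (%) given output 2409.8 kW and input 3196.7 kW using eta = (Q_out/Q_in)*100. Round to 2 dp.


eta = (2409.8/3196.7)*100 = 75.38 %

75.38 %


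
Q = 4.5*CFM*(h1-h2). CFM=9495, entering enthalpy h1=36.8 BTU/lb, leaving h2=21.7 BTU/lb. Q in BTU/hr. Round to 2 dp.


Q = 4.5 * 9495 * (36.8 - 21.7) = 645185.25 BTU/hr

645185.25 BTU/hr


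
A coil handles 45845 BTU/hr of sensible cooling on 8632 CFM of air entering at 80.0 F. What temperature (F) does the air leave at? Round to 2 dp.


dT = 45845/(1.08*8632) = 4.9176
T_leave = 80.0 - 4.9176 = 75.08 F

75.08 F


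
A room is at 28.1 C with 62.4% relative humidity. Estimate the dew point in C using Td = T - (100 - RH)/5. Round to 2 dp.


Td = 28.1 - (100-62.4)/5 = 20.58 C

20.58 C


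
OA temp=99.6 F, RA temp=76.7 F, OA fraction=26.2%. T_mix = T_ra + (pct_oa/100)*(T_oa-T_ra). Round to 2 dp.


T_mix = 76.7 + (26.2/100)*(99.6-76.7) = 82.70 F

82.70 F


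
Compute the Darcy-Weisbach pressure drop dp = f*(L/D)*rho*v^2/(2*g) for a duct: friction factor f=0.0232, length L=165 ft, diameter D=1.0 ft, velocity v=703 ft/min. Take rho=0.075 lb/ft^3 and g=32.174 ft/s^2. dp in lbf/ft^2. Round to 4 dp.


v_fps = 703/60 = 11.7167 ft/s
dp = 0.0232*(165/1.0)*0.075*11.7167^2/(2*32.174) = 0.6125 lbf/ft^2

0.6125 lbf/ft^2


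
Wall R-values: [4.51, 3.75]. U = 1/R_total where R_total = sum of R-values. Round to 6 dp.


R_total = 4.51 + 3.75 = 8.26
U = 1/8.26 = 0.121065

0.121065


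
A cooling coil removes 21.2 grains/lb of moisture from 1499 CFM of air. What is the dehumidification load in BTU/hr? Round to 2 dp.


Q = 0.68 * 1499 * 21.2 = 21609.58 BTU/hr

21609.58 BTU/hr


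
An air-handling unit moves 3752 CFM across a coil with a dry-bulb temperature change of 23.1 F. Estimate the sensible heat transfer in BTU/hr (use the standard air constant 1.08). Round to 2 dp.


Q = 1.08 * 3752 * 23.1 = 93604.90 BTU/hr

93604.90 BTU/hr


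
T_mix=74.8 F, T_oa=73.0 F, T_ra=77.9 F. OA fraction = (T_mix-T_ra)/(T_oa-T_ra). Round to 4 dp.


frac = (74.8 - 77.9) / (73.0 - 77.9) = 0.6327

0.6327


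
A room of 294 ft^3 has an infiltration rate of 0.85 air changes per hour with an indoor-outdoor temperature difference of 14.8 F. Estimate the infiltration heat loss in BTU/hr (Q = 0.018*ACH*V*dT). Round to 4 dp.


Q = 0.018 * 0.85 * 294 * 14.8 = 66.5734 BTU/hr

66.5734 BTU/hr


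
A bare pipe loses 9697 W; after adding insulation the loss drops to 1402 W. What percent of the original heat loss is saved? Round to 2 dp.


Savings = ((9697-1402)/9697)*100 = 85.54 %

85.54 %


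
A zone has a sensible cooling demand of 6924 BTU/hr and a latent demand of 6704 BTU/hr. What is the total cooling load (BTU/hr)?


Qt = 6924 + 6704 = 13628 BTU/hr

13628 BTU/hr


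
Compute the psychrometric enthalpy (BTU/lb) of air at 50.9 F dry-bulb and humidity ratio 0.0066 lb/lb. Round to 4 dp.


h = 0.24*50.9 + 0.0066*(1061+0.444*50.9) = 19.3678 BTU/lb

19.3678 BTU/lb


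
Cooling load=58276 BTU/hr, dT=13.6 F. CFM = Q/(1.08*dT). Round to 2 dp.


CFM = 58276 / (1.08 * 13.6) = 3967.59

3967.59 CFM


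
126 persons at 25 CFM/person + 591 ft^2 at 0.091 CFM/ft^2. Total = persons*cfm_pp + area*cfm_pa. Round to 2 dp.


Total = 126*25 + 591*0.091 = 3203.78 CFM

3203.78 CFM


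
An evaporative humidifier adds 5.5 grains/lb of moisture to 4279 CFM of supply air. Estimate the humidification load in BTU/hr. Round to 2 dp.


Q = 0.68 * 4279 * 5.5 = 16003.46 BTU/hr

16003.46 BTU/hr


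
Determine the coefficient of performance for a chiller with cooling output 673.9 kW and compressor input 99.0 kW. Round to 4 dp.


COP = 673.9 / 99.0 = 6.8071

6.8071


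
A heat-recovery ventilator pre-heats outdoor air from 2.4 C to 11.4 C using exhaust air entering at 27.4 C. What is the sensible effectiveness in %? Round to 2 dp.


eff = (11.4-2.4)/(27.4-2.4)*100 = 36.00 %

36.00 %


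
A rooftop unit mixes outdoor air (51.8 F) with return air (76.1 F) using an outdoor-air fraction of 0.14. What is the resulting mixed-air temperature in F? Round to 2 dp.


T_mix = 0.14*51.8 + 0.86*76.1 = 72.70 F

72.70 F


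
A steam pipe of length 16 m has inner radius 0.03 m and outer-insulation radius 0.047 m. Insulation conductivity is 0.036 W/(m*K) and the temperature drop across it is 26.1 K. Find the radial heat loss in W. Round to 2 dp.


Q = 2*pi*0.036*16*26.1/ln(0.047/0.03) = 210.40 W

210.40 W


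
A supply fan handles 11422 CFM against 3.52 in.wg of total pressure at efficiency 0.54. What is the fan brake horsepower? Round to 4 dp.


BHP = 11422 * 3.52 / (6356 * 0.54) = 11.7141 hp

11.7141 hp


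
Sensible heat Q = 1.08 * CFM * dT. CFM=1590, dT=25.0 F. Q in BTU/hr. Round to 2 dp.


Q = 1.08 * 1590 * 25.0 = 42930.00 BTU/hr

42930.00 BTU/hr


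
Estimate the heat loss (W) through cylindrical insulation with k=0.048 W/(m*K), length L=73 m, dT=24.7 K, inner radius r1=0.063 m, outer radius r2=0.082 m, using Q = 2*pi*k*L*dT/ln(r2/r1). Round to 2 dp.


Q = 2*pi*0.048*73*24.7/ln(0.082/0.063) = 2063.10 W

2063.10 W


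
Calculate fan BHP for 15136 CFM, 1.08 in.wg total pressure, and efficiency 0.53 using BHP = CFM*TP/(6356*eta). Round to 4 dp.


BHP = 15136 * 1.08 / (6356 * 0.53) = 4.8526 hp

4.8526 hp


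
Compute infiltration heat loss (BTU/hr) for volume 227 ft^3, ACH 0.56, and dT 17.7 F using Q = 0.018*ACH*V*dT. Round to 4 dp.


Q = 0.018 * 0.56 * 227 * 17.7 = 40.5004 BTU/hr

40.5004 BTU/hr


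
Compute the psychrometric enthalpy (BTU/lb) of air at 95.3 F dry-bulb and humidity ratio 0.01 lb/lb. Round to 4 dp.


h = 0.24*95.3 + 0.01*(1061+0.444*95.3) = 33.9051 BTU/lb

33.9051 BTU/lb


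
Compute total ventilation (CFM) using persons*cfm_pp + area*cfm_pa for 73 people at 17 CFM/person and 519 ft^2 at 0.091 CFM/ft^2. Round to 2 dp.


Total = 73*17 + 519*0.091 = 1288.23 CFM

1288.23 CFM


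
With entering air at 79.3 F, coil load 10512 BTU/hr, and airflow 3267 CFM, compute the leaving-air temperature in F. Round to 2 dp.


dT = 10512/(1.08*3267) = 2.9793
T_leave = 79.3 - 2.9793 = 76.32 F

76.32 F


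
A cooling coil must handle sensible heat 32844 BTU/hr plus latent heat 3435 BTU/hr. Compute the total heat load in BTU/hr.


Qt = 32844 + 3435 = 36279 BTU/hr

36279 BTU/hr


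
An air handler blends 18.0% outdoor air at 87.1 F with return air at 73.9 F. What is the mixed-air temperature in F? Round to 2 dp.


T_mix = 73.9 + (18.0/100)*(87.1-73.9) = 76.28 F

76.28 F


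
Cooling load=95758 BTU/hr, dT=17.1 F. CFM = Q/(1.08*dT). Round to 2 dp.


CFM = 95758 / (1.08 * 17.1) = 5185.08

5185.08 CFM


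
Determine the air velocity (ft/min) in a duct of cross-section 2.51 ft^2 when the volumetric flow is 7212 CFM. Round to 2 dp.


V = 7212 / 2.51 = 2873.31 ft/min

2873.31 ft/min


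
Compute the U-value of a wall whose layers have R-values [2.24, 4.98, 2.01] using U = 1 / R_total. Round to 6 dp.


R_total = 2.24 + 4.98 + 2.01 = 9.23
U = 1/9.23 = 0.108342

0.108342


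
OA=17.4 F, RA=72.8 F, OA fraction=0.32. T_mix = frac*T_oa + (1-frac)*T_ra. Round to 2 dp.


T_mix = 0.32*17.4 + 0.68*72.8 = 55.07 F

55.07 F


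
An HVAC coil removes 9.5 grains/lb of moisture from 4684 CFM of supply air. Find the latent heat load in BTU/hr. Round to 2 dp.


Q = 0.68 * 4684 * 9.5 = 30258.64 BTU/hr

30258.64 BTU/hr


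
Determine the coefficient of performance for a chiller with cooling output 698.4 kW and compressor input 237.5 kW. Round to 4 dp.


COP = 698.4 / 237.5 = 2.9406

2.9406


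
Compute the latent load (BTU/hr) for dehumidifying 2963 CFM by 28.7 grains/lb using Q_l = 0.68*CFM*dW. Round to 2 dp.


Q = 0.68 * 2963 * 28.7 = 57825.91 BTU/hr

57825.91 BTU/hr


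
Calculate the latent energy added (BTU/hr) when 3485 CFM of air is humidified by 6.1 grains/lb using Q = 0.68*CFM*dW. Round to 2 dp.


Q = 0.68 * 3485 * 6.1 = 14455.78 BTU/hr

14455.78 BTU/hr


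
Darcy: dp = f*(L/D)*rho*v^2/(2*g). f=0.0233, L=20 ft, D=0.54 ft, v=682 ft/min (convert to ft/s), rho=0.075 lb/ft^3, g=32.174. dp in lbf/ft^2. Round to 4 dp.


v_fps = 682/60 = 11.3667 ft/s
dp = 0.0233*(20/0.54)*0.075*11.3667^2/(2*32.174) = 0.1300 lbf/ft^2

0.1300 lbf/ft^2


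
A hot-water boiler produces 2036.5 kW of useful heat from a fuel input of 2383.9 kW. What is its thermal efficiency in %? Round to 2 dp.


eta = (2036.5/2383.9)*100 = 85.43 %

85.43 %


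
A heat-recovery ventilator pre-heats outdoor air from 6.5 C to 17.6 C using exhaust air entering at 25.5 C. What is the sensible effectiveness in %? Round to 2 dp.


eff = (17.6-6.5)/(25.5-6.5)*100 = 58.42 %

58.42 %


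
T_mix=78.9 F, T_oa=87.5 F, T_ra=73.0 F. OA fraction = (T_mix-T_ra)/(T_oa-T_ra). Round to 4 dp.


frac = (78.9 - 73.0) / (87.5 - 73.0) = 0.4069

0.4069


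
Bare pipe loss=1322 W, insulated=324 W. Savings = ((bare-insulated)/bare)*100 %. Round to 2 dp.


Savings = ((1322-324)/1322)*100 = 75.49 %

75.49 %


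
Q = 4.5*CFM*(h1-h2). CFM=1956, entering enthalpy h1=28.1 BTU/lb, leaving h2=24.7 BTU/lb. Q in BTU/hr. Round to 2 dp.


Q = 4.5 * 1956 * (28.1 - 24.7) = 29926.80 BTU/hr

29926.80 BTU/hr


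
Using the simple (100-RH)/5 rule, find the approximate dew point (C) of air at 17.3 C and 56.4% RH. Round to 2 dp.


Td = 17.3 - (100-56.4)/5 = 8.58 C

8.58 C


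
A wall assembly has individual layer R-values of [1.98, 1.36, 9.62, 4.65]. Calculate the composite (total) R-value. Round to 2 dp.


R_total = 1.98 + 1.36 + 9.62 + 4.65 = 17.61

17.61


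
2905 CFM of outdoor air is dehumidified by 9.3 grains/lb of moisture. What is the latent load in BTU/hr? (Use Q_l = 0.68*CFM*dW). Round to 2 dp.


Q = 0.68 * 2905 * 9.3 = 18371.22 BTU/hr

18371.22 BTU/hr


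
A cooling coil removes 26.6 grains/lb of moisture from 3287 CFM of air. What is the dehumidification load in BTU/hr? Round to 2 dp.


Q = 0.68 * 3287 * 26.6 = 59455.26 BTU/hr

59455.26 BTU/hr


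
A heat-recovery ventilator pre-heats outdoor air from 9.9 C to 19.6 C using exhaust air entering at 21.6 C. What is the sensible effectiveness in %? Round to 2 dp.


eff = (19.6-9.9)/(21.6-9.9)*100 = 82.91 %

82.91 %


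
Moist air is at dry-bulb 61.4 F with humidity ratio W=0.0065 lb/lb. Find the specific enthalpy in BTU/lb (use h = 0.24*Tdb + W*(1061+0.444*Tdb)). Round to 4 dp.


h = 0.24*61.4 + 0.0065*(1061+0.444*61.4) = 21.8097 BTU/lb

21.8097 BTU/lb


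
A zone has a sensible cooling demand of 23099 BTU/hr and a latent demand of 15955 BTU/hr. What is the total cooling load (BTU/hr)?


Qt = 23099 + 15955 = 39054 BTU/hr

39054 BTU/hr


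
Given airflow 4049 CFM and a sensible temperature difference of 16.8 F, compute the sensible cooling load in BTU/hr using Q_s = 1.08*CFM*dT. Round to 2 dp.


Q = 1.08 * 4049 * 16.8 = 73465.06 BTU/hr

73465.06 BTU/hr


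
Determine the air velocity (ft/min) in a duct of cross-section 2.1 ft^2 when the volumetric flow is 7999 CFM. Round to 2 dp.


V = 7999 / 2.1 = 3809.05 ft/min

3809.05 ft/min


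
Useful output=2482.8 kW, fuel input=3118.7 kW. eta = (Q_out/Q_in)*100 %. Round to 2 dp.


eta = (2482.8/3118.7)*100 = 79.61 %

79.61 %


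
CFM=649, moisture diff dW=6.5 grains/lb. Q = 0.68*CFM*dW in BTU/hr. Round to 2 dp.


Q = 0.68 * 649 * 6.5 = 2868.58 BTU/hr

2868.58 BTU/hr


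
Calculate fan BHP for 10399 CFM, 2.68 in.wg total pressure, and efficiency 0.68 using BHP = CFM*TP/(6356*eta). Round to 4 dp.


BHP = 10399 * 2.68 / (6356 * 0.68) = 6.4481 hp

6.4481 hp


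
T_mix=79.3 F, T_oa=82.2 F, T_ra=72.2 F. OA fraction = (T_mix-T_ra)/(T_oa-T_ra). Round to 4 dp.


frac = (79.3 - 72.2) / (82.2 - 72.2) = 0.7100

0.7100


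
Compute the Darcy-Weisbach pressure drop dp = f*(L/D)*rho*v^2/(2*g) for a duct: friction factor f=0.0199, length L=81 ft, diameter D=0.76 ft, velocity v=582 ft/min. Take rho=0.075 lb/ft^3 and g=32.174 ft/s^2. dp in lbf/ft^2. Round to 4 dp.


v_fps = 582/60 = 9.7 ft/s
dp = 0.0199*(81/0.76)*0.075*9.7^2/(2*32.174) = 0.2326 lbf/ft^2

0.2326 lbf/ft^2


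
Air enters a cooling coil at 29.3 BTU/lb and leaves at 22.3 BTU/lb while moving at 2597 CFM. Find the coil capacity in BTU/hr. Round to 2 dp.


Q = 4.5 * 2597 * (29.3 - 22.3) = 81805.50 BTU/hr

81805.50 BTU/hr


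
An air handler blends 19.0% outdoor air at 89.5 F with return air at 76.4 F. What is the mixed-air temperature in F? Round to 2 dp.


T_mix = 76.4 + (19.0/100)*(89.5-76.4) = 78.89 F

78.89 F


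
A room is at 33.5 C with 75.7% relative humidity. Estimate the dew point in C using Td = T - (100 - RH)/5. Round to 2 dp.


Td = 33.5 - (100-75.7)/5 = 28.64 C

28.64 C


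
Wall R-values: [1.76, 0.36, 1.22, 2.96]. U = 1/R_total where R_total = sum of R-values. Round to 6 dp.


R_total = 1.76 + 0.36 + 1.22 + 2.96 = 6.30
U = 1/6.30 = 0.158730

0.158730


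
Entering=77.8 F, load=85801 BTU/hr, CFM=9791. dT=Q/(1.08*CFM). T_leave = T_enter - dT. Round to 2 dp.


dT = 85801/(1.08*9791) = 8.1141
T_leave = 77.8 - 8.1141 = 69.69 F

69.69 F


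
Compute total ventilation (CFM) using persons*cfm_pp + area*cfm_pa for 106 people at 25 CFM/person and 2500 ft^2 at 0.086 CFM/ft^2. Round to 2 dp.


Total = 106*25 + 2500*0.086 = 2865.00 CFM

2865.00 CFM


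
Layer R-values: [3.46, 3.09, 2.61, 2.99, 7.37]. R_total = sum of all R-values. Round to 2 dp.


R_total = 3.46 + 3.09 + 2.61 + 2.99 + 7.37 = 19.52

19.52


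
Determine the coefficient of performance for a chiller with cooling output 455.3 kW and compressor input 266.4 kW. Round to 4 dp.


COP = 455.3 / 266.4 = 1.7091

1.7091


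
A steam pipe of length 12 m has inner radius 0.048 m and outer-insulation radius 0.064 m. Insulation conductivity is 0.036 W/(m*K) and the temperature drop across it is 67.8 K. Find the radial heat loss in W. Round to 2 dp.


Q = 2*pi*0.036*12*67.8/ln(0.064/0.048) = 639.71 W

639.71 W


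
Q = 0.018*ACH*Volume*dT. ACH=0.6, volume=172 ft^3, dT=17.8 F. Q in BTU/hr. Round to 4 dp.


Q = 0.018 * 0.6 * 172 * 17.8 = 33.0653 BTU/hr

33.0653 BTU/hr


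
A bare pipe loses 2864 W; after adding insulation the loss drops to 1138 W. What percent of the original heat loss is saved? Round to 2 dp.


Savings = ((2864-1138)/2864)*100 = 60.27 %

60.27 %


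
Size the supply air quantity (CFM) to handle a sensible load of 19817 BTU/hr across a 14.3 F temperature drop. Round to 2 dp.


CFM = 19817 / (1.08 * 14.3) = 1283.15

1283.15 CFM


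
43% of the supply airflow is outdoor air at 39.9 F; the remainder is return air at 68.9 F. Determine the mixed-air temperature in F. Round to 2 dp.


T_mix = 0.43*39.9 + 0.57*68.9 = 56.43 F

56.43 F


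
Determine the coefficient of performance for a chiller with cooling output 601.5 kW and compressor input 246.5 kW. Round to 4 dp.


COP = 601.5 / 246.5 = 2.4402

2.4402


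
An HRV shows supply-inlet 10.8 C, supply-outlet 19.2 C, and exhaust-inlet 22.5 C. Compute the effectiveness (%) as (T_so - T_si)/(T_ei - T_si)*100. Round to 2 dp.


eff = (19.2-10.8)/(22.5-10.8)*100 = 71.79 %

71.79 %


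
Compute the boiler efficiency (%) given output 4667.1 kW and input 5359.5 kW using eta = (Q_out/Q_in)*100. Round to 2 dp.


eta = (4667.1/5359.5)*100 = 87.08 %

87.08 %


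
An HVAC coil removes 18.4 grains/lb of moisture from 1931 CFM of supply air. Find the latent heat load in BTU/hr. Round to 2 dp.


Q = 0.68 * 1931 * 18.4 = 24160.67 BTU/hr

24160.67 BTU/hr


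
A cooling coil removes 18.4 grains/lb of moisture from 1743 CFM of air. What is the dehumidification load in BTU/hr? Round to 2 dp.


Q = 0.68 * 1743 * 18.4 = 21808.42 BTU/hr

21808.42 BTU/hr


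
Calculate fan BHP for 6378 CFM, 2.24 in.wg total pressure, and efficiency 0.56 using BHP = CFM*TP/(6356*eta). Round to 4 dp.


BHP = 6378 * 2.24 / (6356 * 0.56) = 4.0138 hp

4.0138 hp


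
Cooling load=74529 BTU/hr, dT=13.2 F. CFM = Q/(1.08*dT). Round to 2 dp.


CFM = 74529 / (1.08 * 13.2) = 5227.90

5227.90 CFM


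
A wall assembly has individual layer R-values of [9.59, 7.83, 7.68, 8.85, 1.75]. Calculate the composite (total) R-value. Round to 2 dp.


R_total = 9.59 + 7.83 + 7.68 + 8.85 + 1.75 = 35.70

35.70


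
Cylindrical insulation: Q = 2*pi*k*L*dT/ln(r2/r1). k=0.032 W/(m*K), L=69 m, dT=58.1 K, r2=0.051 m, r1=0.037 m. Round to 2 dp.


Q = 2*pi*0.032*69*58.1/ln(0.051/0.037) = 2511.74 W

2511.74 W


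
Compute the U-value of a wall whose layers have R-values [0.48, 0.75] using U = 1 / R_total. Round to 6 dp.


R_total = 0.48 + 0.75 = 1.23
U = 1/1.23 = 0.813008

0.813008


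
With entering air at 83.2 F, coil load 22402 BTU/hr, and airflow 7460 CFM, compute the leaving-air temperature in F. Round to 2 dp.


dT = 22402/(1.08*7460) = 2.7805
T_leave = 83.2 - 2.7805 = 80.42 F

80.42 F


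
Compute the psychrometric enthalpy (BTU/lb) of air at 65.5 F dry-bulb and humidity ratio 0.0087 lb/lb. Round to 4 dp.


h = 0.24*65.5 + 0.0087*(1061+0.444*65.5) = 25.2037 BTU/lb

25.2037 BTU/lb


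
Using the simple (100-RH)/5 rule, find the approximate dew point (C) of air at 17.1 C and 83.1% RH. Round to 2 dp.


Td = 17.1 - (100-83.1)/5 = 13.72 C

13.72 C


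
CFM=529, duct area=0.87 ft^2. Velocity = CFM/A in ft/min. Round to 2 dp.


V = 529 / 0.87 = 608.05 ft/min

608.05 ft/min


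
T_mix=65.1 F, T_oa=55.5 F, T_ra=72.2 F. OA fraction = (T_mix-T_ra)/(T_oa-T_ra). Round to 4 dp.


frac = (65.1 - 72.2) / (55.5 - 72.2) = 0.4251

0.4251


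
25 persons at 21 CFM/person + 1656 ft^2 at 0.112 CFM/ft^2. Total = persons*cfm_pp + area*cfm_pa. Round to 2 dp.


Total = 25*21 + 1656*0.112 = 710.47 CFM

710.47 CFM


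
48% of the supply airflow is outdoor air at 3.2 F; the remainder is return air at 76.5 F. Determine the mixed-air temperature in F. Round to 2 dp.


T_mix = 0.48*3.2 + 0.52*76.5 = 41.32 F

41.32 F


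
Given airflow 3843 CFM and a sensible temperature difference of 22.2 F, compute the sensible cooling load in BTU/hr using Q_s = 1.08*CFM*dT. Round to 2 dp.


Q = 1.08 * 3843 * 22.2 = 92139.77 BTU/hr

92139.77 BTU/hr


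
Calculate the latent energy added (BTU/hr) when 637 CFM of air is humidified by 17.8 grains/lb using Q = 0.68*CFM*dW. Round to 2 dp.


Q = 0.68 * 637 * 17.8 = 7710.25 BTU/hr

7710.25 BTU/hr


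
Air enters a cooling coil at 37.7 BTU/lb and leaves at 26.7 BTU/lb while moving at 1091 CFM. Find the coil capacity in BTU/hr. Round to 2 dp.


Q = 4.5 * 1091 * (37.7 - 26.7) = 54004.50 BTU/hr

54004.50 BTU/hr


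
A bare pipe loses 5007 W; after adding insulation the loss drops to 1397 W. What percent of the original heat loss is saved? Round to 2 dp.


Savings = ((5007-1397)/5007)*100 = 72.10 %

72.10 %


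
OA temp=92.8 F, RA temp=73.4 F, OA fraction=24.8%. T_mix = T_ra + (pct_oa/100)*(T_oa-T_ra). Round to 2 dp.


T_mix = 73.4 + (24.8/100)*(92.8-73.4) = 78.21 F

78.21 F


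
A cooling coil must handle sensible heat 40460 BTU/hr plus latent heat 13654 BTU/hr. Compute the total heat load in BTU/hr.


Qt = 40460 + 13654 = 54114 BTU/hr

54114 BTU/hr


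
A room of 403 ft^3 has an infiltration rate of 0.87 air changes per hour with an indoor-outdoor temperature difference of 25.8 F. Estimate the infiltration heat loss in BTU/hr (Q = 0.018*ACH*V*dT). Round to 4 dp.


Q = 0.018 * 0.87 * 403 * 25.8 = 162.8233 BTU/hr

162.8233 BTU/hr


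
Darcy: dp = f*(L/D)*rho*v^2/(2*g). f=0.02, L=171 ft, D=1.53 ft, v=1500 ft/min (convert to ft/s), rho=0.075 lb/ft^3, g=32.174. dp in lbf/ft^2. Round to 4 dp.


v_fps = 1500/60 = 25.0 ft/s
dp = 0.02*(171/1.53)*0.075*25.0^2/(2*32.174) = 1.6283 lbf/ft^2

1.6283 lbf/ft^2


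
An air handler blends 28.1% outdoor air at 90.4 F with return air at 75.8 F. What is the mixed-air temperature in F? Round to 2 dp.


T_mix = 75.8 + (28.1/100)*(90.4-75.8) = 79.90 F

79.90 F


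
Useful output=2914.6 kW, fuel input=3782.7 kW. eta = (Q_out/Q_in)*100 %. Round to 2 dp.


eta = (2914.6/3782.7)*100 = 77.05 %

77.05 %


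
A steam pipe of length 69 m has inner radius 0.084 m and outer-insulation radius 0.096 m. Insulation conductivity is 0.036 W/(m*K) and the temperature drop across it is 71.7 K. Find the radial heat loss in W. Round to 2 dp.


Q = 2*pi*0.036*69*71.7/ln(0.096/0.084) = 8380.45 W

8380.45 W


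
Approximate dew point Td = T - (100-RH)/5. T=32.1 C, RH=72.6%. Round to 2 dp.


Td = 32.1 - (100-72.6)/5 = 26.62 C

26.62 C


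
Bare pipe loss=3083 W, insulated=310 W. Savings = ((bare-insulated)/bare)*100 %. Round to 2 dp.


Savings = ((3083-310)/3083)*100 = 89.94 %

89.94 %


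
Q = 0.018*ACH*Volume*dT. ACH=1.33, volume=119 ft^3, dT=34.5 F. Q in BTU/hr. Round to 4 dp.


Q = 0.018 * 1.33 * 119 * 34.5 = 98.2857 BTU/hr

98.2857 BTU/hr


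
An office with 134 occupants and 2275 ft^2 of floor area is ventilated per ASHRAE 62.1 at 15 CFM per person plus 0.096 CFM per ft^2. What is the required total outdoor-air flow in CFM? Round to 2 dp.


Total = 134*15 + 2275*0.096 = 2228.40 CFM

2228.40 CFM


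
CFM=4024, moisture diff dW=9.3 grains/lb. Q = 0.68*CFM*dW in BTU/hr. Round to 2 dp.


Q = 0.68 * 4024 * 9.3 = 25447.78 BTU/hr

25447.78 BTU/hr


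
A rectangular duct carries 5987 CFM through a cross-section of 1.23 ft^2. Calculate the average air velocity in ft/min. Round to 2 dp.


V = 5987 / 1.23 = 4867.48 ft/min

4867.48 ft/min


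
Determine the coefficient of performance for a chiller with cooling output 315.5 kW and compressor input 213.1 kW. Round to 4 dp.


COP = 315.5 / 213.1 = 1.4805

1.4805


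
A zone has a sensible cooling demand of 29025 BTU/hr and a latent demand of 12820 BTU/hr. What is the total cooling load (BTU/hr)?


Qt = 29025 + 12820 = 41845 BTU/hr

41845 BTU/hr


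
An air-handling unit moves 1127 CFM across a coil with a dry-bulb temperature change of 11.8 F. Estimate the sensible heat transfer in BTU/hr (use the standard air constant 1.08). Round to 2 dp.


Q = 1.08 * 1127 * 11.8 = 14362.49 BTU/hr

14362.49 BTU/hr


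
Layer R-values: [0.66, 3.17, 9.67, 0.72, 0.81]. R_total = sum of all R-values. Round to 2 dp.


R_total = 0.66 + 3.17 + 9.67 + 0.72 + 0.81 = 15.03

15.03


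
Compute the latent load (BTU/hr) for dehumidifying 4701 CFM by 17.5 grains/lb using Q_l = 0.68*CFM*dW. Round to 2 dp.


Q = 0.68 * 4701 * 17.5 = 55941.90 BTU/hr

55941.90 BTU/hr


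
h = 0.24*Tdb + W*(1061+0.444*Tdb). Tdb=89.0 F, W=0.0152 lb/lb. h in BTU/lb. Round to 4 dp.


h = 0.24*89.0 + 0.0152*(1061+0.444*89.0) = 38.0878 BTU/lb

38.0878 BTU/lb


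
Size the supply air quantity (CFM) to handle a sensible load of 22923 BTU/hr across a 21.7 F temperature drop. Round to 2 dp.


CFM = 22923 / (1.08 * 21.7) = 978.11

978.11 CFM


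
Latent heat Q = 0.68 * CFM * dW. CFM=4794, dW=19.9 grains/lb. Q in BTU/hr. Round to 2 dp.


Q = 0.68 * 4794 * 19.9 = 64872.41 BTU/hr

64872.41 BTU/hr


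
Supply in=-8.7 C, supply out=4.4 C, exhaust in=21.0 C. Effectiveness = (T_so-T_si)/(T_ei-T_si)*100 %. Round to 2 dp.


eff = (4.4-(-8.7))/(21.0-(-8.7))*100 = 44.11 %

44.11 %


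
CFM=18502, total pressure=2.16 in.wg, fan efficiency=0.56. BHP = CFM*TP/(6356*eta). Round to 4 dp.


BHP = 18502 * 2.16 / (6356 * 0.56) = 11.2280 hp

11.2280 hp


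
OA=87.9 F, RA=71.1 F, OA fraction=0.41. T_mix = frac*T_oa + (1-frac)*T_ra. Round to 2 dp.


T_mix = 0.41*87.9 + 0.59*71.1 = 77.99 F

77.99 F


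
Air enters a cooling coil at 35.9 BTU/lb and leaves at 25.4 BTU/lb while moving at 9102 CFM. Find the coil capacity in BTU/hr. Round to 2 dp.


Q = 4.5 * 9102 * (35.9 - 25.4) = 430069.50 BTU/hr

430069.50 BTU/hr


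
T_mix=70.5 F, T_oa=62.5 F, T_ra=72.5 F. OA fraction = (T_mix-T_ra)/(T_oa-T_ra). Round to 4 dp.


frac = (70.5 - 72.5) / (62.5 - 72.5) = 0.2000

0.2000


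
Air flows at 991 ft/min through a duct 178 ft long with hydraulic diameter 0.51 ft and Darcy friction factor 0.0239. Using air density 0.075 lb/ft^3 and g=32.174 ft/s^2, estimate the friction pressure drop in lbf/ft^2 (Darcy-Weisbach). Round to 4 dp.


v_fps = 991/60 = 16.5167 ft/s
dp = 0.0239*(178/0.51)*0.075*16.5167^2/(2*32.174) = 2.6523 lbf/ft^2

2.6523 lbf/ft^2


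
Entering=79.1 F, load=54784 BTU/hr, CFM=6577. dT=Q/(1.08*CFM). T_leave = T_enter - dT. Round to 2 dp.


dT = 54784/(1.08*6577) = 7.7126
T_leave = 79.1 - 7.7126 = 71.39 F

71.39 F


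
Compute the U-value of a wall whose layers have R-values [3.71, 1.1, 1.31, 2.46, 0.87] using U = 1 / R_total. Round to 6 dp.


R_total = 3.71 + 1.1 + 1.31 + 2.46 + 0.87 = 9.45
U = 1/9.45 = 0.105820

0.105820


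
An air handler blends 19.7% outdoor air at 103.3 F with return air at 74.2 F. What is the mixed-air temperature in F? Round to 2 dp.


T_mix = 74.2 + (19.7/100)*(103.3-74.2) = 79.93 F

79.93 F


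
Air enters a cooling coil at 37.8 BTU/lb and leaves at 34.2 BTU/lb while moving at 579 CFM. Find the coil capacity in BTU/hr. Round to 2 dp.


Q = 4.5 * 579 * (37.8 - 34.2) = 9379.80 BTU/hr

9379.80 BTU/hr


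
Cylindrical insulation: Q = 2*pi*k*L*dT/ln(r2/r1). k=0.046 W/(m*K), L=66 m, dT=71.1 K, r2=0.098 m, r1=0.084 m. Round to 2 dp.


Q = 2*pi*0.046*66*71.1/ln(0.098/0.084) = 8798.44 W

8798.44 W


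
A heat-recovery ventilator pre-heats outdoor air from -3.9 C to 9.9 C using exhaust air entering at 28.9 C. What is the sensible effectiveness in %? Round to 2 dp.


eff = (9.9-(-3.9))/(28.9-(-3.9))*100 = 42.07 %

42.07 %


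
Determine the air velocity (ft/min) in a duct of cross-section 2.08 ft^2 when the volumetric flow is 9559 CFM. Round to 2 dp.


V = 9559 / 2.08 = 4595.67 ft/min

4595.67 ft/min


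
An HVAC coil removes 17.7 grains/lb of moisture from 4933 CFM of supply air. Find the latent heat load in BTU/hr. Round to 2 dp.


Q = 0.68 * 4933 * 17.7 = 59373.59 BTU/hr

59373.59 BTU/hr


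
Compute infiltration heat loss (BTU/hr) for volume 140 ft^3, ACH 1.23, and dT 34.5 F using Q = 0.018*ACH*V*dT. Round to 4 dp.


Q = 0.018 * 1.23 * 140 * 34.5 = 106.9362 BTU/hr

106.9362 BTU/hr


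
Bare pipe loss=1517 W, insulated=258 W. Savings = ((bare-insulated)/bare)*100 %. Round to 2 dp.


Savings = ((1517-258)/1517)*100 = 82.99 %

82.99 %


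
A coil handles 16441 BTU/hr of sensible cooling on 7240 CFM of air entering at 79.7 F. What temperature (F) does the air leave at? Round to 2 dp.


dT = 16441/(1.08*7240) = 2.1026
T_leave = 79.7 - 2.1026 = 77.60 F

77.60 F


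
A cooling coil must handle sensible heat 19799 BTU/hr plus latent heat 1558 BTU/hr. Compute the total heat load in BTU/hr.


Qt = 19799 + 1558 = 21357 BTU/hr

21357 BTU/hr


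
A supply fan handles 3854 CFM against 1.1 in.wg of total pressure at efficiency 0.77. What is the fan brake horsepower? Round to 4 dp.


BHP = 3854 * 1.1 / (6356 * 0.77) = 0.8662 hp

0.8662 hp


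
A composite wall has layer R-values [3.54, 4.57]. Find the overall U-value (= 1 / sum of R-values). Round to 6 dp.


R_total = 3.54 + 4.57 = 8.11
U = 1/8.11 = 0.123305

0.123305


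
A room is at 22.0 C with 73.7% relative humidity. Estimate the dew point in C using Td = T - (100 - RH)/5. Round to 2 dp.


Td = 22.0 - (100-73.7)/5 = 16.74 C

16.74 C


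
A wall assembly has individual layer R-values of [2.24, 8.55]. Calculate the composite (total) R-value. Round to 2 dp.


R_total = 2.24 + 8.55 = 10.79

10.79


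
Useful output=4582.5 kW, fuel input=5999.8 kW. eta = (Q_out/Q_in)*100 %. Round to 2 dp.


eta = (4582.5/5999.8)*100 = 76.38 %

76.38 %


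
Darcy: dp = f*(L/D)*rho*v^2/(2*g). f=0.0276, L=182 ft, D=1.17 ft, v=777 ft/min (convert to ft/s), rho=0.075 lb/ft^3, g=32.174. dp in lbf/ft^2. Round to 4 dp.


v_fps = 777/60 = 12.95 ft/s
dp = 0.0276*(182/1.17)*0.075*12.95^2/(2*32.174) = 0.8392 lbf/ft^2

0.8392 lbf/ft^2


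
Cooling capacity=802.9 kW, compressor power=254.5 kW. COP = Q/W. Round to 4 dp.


COP = 802.9 / 254.5 = 3.1548

3.1548


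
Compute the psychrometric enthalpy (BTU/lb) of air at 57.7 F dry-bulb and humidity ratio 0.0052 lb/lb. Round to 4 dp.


h = 0.24*57.7 + 0.0052*(1061+0.444*57.7) = 19.4984 BTU/lb

19.4984 BTU/lb


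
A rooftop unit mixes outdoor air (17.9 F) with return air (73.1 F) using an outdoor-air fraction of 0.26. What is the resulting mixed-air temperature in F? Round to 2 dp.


T_mix = 0.26*17.9 + 0.74*73.1 = 58.75 F

58.75 F


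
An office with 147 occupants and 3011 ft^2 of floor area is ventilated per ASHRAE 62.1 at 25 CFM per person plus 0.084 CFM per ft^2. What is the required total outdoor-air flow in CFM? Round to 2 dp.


Total = 147*25 + 3011*0.084 = 3927.92 CFM

3927.92 CFM


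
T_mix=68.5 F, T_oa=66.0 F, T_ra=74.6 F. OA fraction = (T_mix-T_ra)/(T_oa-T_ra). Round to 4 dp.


frac = (68.5 - 74.6) / (66.0 - 74.6) = 0.7093

0.7093


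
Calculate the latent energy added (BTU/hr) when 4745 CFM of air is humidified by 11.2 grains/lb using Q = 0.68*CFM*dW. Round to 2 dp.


Q = 0.68 * 4745 * 11.2 = 36137.92 BTU/hr

36137.92 BTU/hr


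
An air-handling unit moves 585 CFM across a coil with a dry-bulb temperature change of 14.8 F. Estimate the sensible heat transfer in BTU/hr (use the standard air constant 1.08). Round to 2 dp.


Q = 1.08 * 585 * 14.8 = 9350.64 BTU/hr

9350.64 BTU/hr


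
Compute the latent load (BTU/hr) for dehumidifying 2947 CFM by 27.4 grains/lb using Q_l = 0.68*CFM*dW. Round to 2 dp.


Q = 0.68 * 2947 * 27.4 = 54908.50 BTU/hr

54908.50 BTU/hr


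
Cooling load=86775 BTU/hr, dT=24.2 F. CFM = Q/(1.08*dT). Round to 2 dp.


CFM = 86775 / (1.08 * 24.2) = 3320.13

3320.13 CFM


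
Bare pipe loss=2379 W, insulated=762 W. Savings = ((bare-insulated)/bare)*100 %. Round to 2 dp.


Savings = ((2379-762)/2379)*100 = 67.97 %

67.97 %


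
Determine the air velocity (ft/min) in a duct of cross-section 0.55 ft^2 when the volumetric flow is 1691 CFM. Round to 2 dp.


V = 1691 / 0.55 = 3074.55 ft/min

3074.55 ft/min


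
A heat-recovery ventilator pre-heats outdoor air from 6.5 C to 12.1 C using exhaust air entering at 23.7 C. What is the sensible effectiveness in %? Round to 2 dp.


eff = (12.1-6.5)/(23.7-6.5)*100 = 32.56 %

32.56 %


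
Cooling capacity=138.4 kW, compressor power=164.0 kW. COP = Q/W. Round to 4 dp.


COP = 138.4 / 164.0 = 0.8439

0.8439


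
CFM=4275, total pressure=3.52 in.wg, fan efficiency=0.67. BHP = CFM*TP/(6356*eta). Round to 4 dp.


BHP = 4275 * 3.52 / (6356 * 0.67) = 3.5336 hp

3.5336 hp


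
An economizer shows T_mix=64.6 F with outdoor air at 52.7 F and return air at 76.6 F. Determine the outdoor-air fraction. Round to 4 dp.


frac = (64.6 - 76.6) / (52.7 - 76.6) = 0.5021

0.5021


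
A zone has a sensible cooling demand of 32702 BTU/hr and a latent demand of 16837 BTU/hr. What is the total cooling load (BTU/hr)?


Qt = 32702 + 16837 = 49539 BTU/hr

49539 BTU/hr


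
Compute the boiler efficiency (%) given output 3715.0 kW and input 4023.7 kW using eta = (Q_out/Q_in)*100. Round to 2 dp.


eta = (3715.0/4023.7)*100 = 92.33 %

92.33 %


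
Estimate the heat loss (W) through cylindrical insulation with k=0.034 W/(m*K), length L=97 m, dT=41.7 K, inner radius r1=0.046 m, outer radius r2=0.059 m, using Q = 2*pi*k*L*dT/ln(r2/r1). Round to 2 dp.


Q = 2*pi*0.034*97*41.7/ln(0.059/0.046) = 3471.75 W

3471.75 W


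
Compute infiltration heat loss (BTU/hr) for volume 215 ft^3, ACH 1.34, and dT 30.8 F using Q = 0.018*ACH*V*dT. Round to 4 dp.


Q = 0.018 * 1.34 * 215 * 30.8 = 159.7226 BTU/hr

159.7226 BTU/hr
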